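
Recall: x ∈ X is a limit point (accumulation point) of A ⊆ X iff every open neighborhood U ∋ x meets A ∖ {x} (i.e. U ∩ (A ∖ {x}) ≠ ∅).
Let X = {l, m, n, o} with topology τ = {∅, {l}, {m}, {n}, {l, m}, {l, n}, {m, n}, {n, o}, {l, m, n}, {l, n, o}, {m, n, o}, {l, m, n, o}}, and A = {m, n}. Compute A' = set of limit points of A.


A' = {o}

For each x ∈ X, list the open sets U ∈ τ with x ∈ U, then check whether U ∩ (A ∖ {x}) ≠ ∅ for every such U.
  x = l: open {l} ∋ x has {l} ∩ (A ∖ {l}) = ∅, so x is NOT a limit point.
  x = m: open {m} ∋ x has {m} ∩ (A ∖ {m}) = ∅, so x is NOT a limit point.
  x = n: open {n} ∋ x has {n} ∩ (A ∖ {n}) = ∅, so x is NOT a limit point.
  x = o: opens ∋ x are {n, o}, {l, n, o}, {m, n, o}, {l, m, n, o}; each meets A ∖ {o}, so x IS a limit point.
Collecting: A' = {o}.


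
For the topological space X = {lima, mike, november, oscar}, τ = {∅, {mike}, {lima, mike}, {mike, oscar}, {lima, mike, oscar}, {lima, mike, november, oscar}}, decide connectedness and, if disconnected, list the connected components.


(X, τ) is connected.

Find clopen sets (U ∈ τ with X ∖ U ∈ τ):
  U = ∅, X ∖ U = {lima, mike, november, oscar} — both open, so U is clopen.
  U = {lima, mike, november, oscar}, X ∖ U = ∅ — both open, so U is clopen.
Only trivial clopens (∅ and X) exist, so (X, τ) is connected.
Compute connected components by grouping points that agree on all clopens:
  component: {lima, mike, november, oscar}


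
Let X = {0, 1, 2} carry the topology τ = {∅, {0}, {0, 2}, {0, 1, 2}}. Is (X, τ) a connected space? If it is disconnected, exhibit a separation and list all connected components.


(X, τ) is connected.

Find clopen sets (U ∈ τ with X ∖ U ∈ τ):
  U = ∅, X ∖ U = {0, 1, 2} — both open, so U is clopen.
  U = {0, 1, 2}, X ∖ U = ∅ — both open, so U is clopen.
Only trivial clopens (∅ and X) exist, so (X, τ) is connected.
Compute connected components by grouping points that agree on all clopens:
  component: {0, 1, 2}


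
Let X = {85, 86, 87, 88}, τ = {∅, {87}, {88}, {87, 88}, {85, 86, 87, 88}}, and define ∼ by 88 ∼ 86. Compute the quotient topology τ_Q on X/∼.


X/∼ = {[85], [86=88], [87]}; |τ_Q| = 3.

Equivalence classes: [85], [86=88], [87].
Quotient map π: X → X/∼ sends 85 ↦ [85], 86 ↦ [86=88], 87 ↦ [87], 88 ↦ [86=88].
For each subset V ⊆ X/∼, compute π^{-1}(V) ⊆ X and check whether π^{-1}(V) ∈ τ. V is open in τ_Q iff π^{-1}(V) ∈ τ.
  V = {}: π^{-1}(V) = ∅ ∈ τ ✓.
  V = {[85]}: π^{-1}(V) = {85} ∉ τ ✗.
  V = {[86=88]}: π^{-1}(V) = {86, 88} ∉ τ ✗.
  V = {[85], [86=88]}: π^{-1}(V) = {85, 86, 88} ∉ τ ✗.
  V = {[87]}: π^{-1}(V) = {87} ∈ τ ✓.
  V = {[85], [87]}: π^{-1}(V) = {85, 87} ∉ τ ✗.
  V = {[86=88], [87]}: π^{-1}(V) = {86, 87, 88} ∉ τ ✗.
  V = {[85], [86=88], [87]}: π^{-1}(V) = {85, 86, 87, 88} ∈ τ ✓.
Open sets in the quotient: τ_Q = {{}, {[87]}, {[85], [86=88], [87]}} (3 elements).


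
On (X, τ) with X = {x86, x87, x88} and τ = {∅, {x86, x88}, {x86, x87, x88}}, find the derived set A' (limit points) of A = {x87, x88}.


A' = {x86, x87}

For each x ∈ X, list the open sets U ∈ τ with x ∈ U, then check whether U ∩ (A ∖ {x}) ≠ ∅ for every such U.
  x = x86: opens ∋ x are {x86, x88}, {x86, x87, x88}; each meets A ∖ {x86}, so x IS a limit point.
  x = x87: opens ∋ x are {x86, x87, x88}; each meets A ∖ {x87}, so x IS a limit point.
  x = x88: open {x86, x88} ∋ x has {x86, x88} ∩ (A ∖ {x88}) = ∅, so x is NOT a limit point.
Collecting: A' = {x86, x87}.


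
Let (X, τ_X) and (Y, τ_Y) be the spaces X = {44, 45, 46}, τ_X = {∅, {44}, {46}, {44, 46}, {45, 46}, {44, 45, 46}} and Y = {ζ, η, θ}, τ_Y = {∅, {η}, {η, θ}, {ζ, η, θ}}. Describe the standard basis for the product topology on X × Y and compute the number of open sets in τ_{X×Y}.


Basis B = {∅ × ∅, {44} × {η}, {46} × {η}, {44} × {η, θ}, {44, 46} × {η}, {45, 46} × {η}, {46} × {η, θ}, {44} × {ζ, η, θ}, {44, 45, 46} × {η}, {46} × {ζ, η, θ}, {44, 46} × {η, θ}, {45, 46} × {η, θ}, {44, 46} × {ζ, η, θ}, {44, 45, 46} × {η, θ}, {45, 46} × {ζ, η, θ}, {44, 45, 46} × {ζ, η, θ}}; |τ_{X×Y}| = 40.

Enumerate products U × V with U ∈ τ_X, V ∈ τ_Y (deduplicated):
  ∅ × ∅ = {} (∅)
  {44} × {η} = {(44,η)}
  {46} × {η} = {(46,η)}
  {44} × {η, θ} = {(44,η), (44,θ)}
  {44, 46} × {η} = {(44,η), (46,η)}
  {45, 46} × {η} = {(45,η), (46,η)}
  {46} × {η, θ} = {(46,η), (46,θ)}
  {44} × {ζ, η, θ} = {(44,ζ), (44,η), (44,θ)}
  {44, 45, 46} × {η} = {(44,η), (45,η), (46,η)}
  {46} × {ζ, η, θ} = {(46,ζ), (46,η), (46,θ)}
  {44, 46} × {η, θ} = {(44,η), (44,θ), (46,η), (46,θ)}
  {45, 46} × {η, θ} = {(45,η), (45,θ), (46,η), (46,θ)}
  {44, 46} × {ζ, η, θ} = {(44,ζ), (44,η), (44,θ), (46,ζ), (46,η), (46,θ)}
  {44, 45, 46} × {η, θ} = {(44,η), (44,θ), (45,η), (45,θ), (46,η), (46,θ)}
  {45, 46} × {ζ, η, θ} = {(45,ζ), (45,η), (45,θ), (46,ζ), (46,η), (46,θ)}
  {44, 45, 46} × {ζ, η, θ} = {(44,ζ), (44,η), (44,θ), (45,ζ), (45,η), (45,θ), (46,ζ), (46,η), (46,θ)}
These 16 distinct sets form the basis B.
Close under arbitrary unions to get τ_{X×Y}; counting gives |τ_{X×Y}| = 40.


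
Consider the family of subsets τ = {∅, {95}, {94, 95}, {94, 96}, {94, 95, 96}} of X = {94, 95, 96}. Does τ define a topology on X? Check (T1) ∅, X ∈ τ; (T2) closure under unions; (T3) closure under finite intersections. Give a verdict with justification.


τ is NOT a topology on X.

Axiom (T1): ∅ ∈ τ? Yes; X ∈ τ? Yes.
Axiom (T2/T3): check pairwise unions and intersections of members of τ.
Counterexample for (T3): {94, 95} ∩ {94, 96} = {94} ∉ τ. Therefore τ is NOT a topology.


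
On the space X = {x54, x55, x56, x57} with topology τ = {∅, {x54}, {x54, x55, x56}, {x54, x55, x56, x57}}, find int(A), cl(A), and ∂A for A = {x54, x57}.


int(A) = {x54}, cl(A) = {x54, x55, x56, x57}, ∂A = {x55, x56, x57}.

Closed sets in (X, τ) are complements of opens:
  closed(X, τ) = {∅, {x57}, {x55, x56, x57}, {x54, x55, x56, x57}}.
int(A) = ⋃ {U ∈ τ : U ⊆ A}. Opens contained in A: ∅, {x54}.
Taking the union of these: int(A) = {x54}.
cl(A) = ⋂ {C closed : A ⊆ C}. Closed sets containing A: {x54, x55, x56, x57}.
Intersecting these: cl(A) = {x54, x55, x56, x57}.
∂A = cl(A) ∖ int(A) = {x54, x55, x56, x57} ∖ {x54} = {x55, x56, x57}.


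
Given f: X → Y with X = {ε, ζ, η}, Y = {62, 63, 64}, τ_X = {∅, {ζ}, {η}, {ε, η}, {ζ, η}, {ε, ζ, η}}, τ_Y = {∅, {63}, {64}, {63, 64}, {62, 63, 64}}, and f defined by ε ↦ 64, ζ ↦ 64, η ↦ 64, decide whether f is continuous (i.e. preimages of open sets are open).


f IS continuous.

Compute f^{-1}(U) for each U ∈ τ_Y:
  U = ∅: f^{-1}(U) = ∅ ∈ τ_X ✓.
  U = {63}: f^{-1}(U) = ∅ ∈ τ_X ✓.
  U = {64}: f^{-1}(U) = {ε, ζ, η} ∈ τ_X ✓.
  U = {63, 64}: f^{-1}(U) = {ε, ζ, η} ∈ τ_X ✓.
  U = {62, 63, 64}: f^{-1}(U) = {ε, ζ, η} ∈ τ_X ✓.
Every preimage lies in τ_X, so f IS continuous.


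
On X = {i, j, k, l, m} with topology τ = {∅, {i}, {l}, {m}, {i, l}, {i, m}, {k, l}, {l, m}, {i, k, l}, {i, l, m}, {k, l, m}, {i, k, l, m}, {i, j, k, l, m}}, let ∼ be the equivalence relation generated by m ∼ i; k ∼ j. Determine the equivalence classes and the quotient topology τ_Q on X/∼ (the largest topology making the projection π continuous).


X/∼ = {[i=m], [j=k], [l]}; |τ_Q| = 5.

Equivalence classes: [i=m], [j=k], [l].
Quotient map π: X → X/∼ sends i ↦ [i=m], j ↦ [j=k], k ↦ [j=k], l ↦ [l], m ↦ [i=m].
For each subset V ⊆ X/∼, compute π^{-1}(V) ⊆ X and check whether π^{-1}(V) ∈ τ. V is open in τ_Q iff π^{-1}(V) ∈ τ.
  V = {}: π^{-1}(V) = ∅ ∈ τ ✓.
  V = {[i=m]}: π^{-1}(V) = {i, m} ∈ τ ✓.
  V = {[j=k]}: π^{-1}(V) = {j, k} ∉ τ ✗.
  V = {[i=m], [j=k]}: π^{-1}(V) = {i, j, k, m} ∉ τ ✗.
  V = {[l]}: π^{-1}(V) = {l} ∈ τ ✓.
  V = {[i=m], [l]}: π^{-1}(V) = {i, l, m} ∈ τ ✓.
  V = {[j=k], [l]}: π^{-1}(V) = {j, k, l} ∉ τ ✗.
  V = {[i=m], [j=k], [l]}: π^{-1}(V) = {i, j, k, l, m} ∈ τ ✓.
Open sets in the quotient: τ_Q = {{}, {[i=m]}, {[l]}, {[i=m], [l]}, {[i=m], [j=k], [l]}} (5 elements).


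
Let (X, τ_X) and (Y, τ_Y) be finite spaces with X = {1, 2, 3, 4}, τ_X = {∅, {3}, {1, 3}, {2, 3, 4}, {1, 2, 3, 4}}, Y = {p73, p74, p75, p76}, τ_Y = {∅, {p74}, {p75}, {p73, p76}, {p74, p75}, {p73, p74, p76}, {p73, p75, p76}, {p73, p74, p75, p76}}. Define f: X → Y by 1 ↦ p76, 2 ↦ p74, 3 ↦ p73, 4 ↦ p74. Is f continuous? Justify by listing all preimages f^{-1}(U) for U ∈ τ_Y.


f is NOT continuous.

Compute f^{-1}(U) for each U ∈ τ_Y:
  U = ∅: f^{-1}(U) = ∅ ∈ τ_X ✓.
  U = {p74}: f^{-1}(U) = {2, 4} ∉ τ_X ✗.
  U = {p75}: f^{-1}(U) = ∅ ∈ τ_X ✓.
  U = {p73, p76}: f^{-1}(U) = {1, 3} ∈ τ_X ✓.
  U = {p74, p75}: f^{-1}(U) = {2, 4} ∉ τ_X ✗.
  U = {p73, p74, p76}: f^{-1}(U) = {1, 2, 3, 4} ∈ τ_X ✓.
  U = {p73, p75, p76}: f^{-1}(U) = {1, 3} ∈ τ_X ✓.
  U = {p73, p74, p75, p76}: f^{-1}(U) = {1, 2, 3, 4} ∈ τ_X ✓.
Found U = {p74} with f^{-1}(U) = {2, 4} not in τ_X. Therefore f is NOT continuous.


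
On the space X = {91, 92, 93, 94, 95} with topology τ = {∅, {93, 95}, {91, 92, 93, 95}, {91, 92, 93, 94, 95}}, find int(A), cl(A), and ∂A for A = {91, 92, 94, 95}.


int(A) = ∅, cl(A) = {91, 92, 93, 94, 95}, ∂A = {91, 92, 93, 94, 95}.

Closed sets in (X, τ) are complements of opens:
  closed(X, τ) = {∅, {94}, {91, 92, 94}, {91, 92, 93, 94, 95}}.
int(A) = ⋃ {U ∈ τ : U ⊆ A}. Opens contained in A: ∅.
Taking the union of these: int(A) = ∅.
cl(A) = ⋂ {C closed : A ⊆ C}. Closed sets containing A: {91, 92, 93, 94, 95}.
Intersecting these: cl(A) = {91, 92, 93, 94, 95}.
∂A = cl(A) ∖ int(A) = {91, 92, 93, 94, 95} ∖ ∅ = {91, 92, 93, 94, 95}.


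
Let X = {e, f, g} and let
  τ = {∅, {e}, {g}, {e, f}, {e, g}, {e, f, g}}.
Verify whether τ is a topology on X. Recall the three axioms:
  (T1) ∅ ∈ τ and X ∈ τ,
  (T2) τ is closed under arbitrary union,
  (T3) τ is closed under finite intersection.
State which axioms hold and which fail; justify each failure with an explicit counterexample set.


τ IS a topology on X.

Axiom (T1): ∅ ∈ τ? Yes; X ∈ τ? Yes.
Axiom (T2/T3): check pairwise unions and intersections of members of τ.
All pairwise intersections and unions checked — each lies in τ. Therefore τ satisfies (T1), (T2), (T3): it IS a topology on X.


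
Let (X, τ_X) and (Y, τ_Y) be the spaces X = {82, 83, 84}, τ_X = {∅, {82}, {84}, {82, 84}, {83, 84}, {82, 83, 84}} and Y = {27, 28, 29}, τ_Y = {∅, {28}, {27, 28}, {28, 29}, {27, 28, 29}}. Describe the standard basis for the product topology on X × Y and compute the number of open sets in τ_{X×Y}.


Basis B = {∅ × ∅, {82} × {28}, {84} × {28}, {82} × {27, 28}, {82} × {28, 29}, {82, 84} × {28}, {83, 84} × {28}, {84} × {27, 28}, {84} × {28, 29}, {82} × {27, 28, 29}, {82, 83, 84} × {28}, {84} × {27, 28, 29}, {82, 84} × {27, 28}, {82, 84} × {28, 29}, {83, 84} × {27, 28}, {83, 84} × {28, 29}, {82, 84} × {27, 28, 29}, {82, 83, 84} × {27, 28}, {82, 83, 84} × {28, 29}, {83, 84} × {27, 28, 29}, {82, 83, 84} × {27, 28, 29}}; |τ_{X×Y}| = 70.

Enumerate products U × V with U ∈ τ_X, V ∈ τ_Y (deduplicated):
  ∅ × ∅ = {} (∅)
  {82} × {28} = {(82,28)}
  {84} × {28} = {(84,28)}
  {82} × {27, 28} = {(82,27), (82,28)}
  {82} × {28, 29} = {(82,28), (82,29)}
  {82, 84} × {28} = {(82,28), (84,28)}
  {83, 84} × {28} = {(83,28), (84,28)}
  {84} × {27, 28} = {(84,27), (84,28)}
  {84} × {28, 29} = {(84,28), (84,29)}
  {82} × {27, 28, 29} = {(82,27), (82,28), (82,29)}
  {82, 83, 84} × {28} = {(82,28), (83,28), (84,28)}
  {84} × {27, 28, 29} = {(84,27), (84,28), (84,29)}
  {82, 84} × {27, 28} = {(82,27), (82,28), (84,27), (84,28)}
  {82, 84} × {28, 29} = {(82,28), (82,29), (84,28), (84,29)}
  {83, 84} × {27, 28} = {(83,27), (83,28), (84,27), (84,28)}
  {83, 84} × {28, 29} = {(83,28), (83,29), (84,28), (84,29)}
  {82, 84} × {27, 28, 29} = {(82,27), (82,28), (82,29), (84,27), (84,28), (84,29)}
  {82, 83, 84} × {27, 28} = {(82,27), (82,28), (83,27), (83,28), (84,27), (84,28)}
  {82, 83, 84} × {28, 29} = {(82,28), (82,29), (83,28), (83,29), (84,28), (84,29)}
  {83, 84} × {27, 28, 29} = {(83,27), (83,28), (83,29), (84,27), (84,28), (84,29)}
  {82, 83, 84} × {27, 28, 29} = {(82,27), (82,28), (82,29), (83,27), (83,28), (83,29), (84,27), (84,28), (84,29)}
These 21 distinct sets form the basis B.
Close under arbitrary unions to get τ_{X×Y}; counting gives |τ_{X×Y}| = 70.


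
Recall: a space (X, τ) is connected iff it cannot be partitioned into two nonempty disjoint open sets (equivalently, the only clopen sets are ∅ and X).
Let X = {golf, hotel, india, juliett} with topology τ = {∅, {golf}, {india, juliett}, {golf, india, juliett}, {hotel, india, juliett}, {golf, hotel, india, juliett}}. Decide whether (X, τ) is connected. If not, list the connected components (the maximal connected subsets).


(X, τ) is disconnected; components = [{golf}, {hotel, india, juliett}].

Find clopen sets (U ∈ τ with X ∖ U ∈ τ):
  U = ∅, X ∖ U = {golf, hotel, india, juliett} — both open, so U is clopen.
  U = {golf}, X ∖ U = {hotel, india, juliett} — both open, so U is clopen.
  U = {hotel, india, juliett}, X ∖ U = {golf} — both open, so U is clopen.
  U = {golf, hotel, india, juliett}, X ∖ U = ∅ — both open, so U is clopen.
Nontrivial clopen(s) exist: e.g. {golf}. So (X, τ) is disconnected.
Compute connected components by grouping points that agree on all clopens:
  component: {golf}
  component: {hotel, india, juliett}


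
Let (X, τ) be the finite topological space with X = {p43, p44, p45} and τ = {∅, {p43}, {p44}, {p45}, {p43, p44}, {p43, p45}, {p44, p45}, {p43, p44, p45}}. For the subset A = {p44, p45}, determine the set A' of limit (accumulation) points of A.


A' = ∅

For each x ∈ X, list the open sets U ∈ τ with x ∈ U, then check whether U ∩ (A ∖ {x}) ≠ ∅ for every such U.
  x = p43: open {p43} ∋ x has {p43} ∩ (A ∖ {p43}) = ∅, so x is NOT a limit point.
  x = p44: open {p44} ∋ x has {p44} ∩ (A ∖ {p44}) = ∅, so x is NOT a limit point.
  x = p45: open {p45} ∋ x has {p45} ∩ (A ∖ {p45}) = ∅, so x is NOT a limit point.
Collecting: A' = ∅.


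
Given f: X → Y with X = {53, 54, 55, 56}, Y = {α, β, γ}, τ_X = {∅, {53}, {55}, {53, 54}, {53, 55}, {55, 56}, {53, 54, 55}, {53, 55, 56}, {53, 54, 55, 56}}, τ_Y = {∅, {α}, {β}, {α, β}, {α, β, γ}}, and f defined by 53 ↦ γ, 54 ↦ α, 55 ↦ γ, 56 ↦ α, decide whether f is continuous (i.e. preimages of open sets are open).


f is NOT continuous.

Compute f^{-1}(U) for each U ∈ τ_Y:
  U = ∅: f^{-1}(U) = ∅ ∈ τ_X ✓.
  U = {α}: f^{-1}(U) = {54, 56} ∉ τ_X ✗.
  U = {β}: f^{-1}(U) = ∅ ∈ τ_X ✓.
  U = {α, β}: f^{-1}(U) = {54, 56} ∉ τ_X ✗.
  U = {α, β, γ}: f^{-1}(U) = {53, 54, 55, 56} ∈ τ_X ✓.
Found U = {α} with f^{-1}(U) = {54, 56} not in τ_X. Therefore f is NOT continuous.


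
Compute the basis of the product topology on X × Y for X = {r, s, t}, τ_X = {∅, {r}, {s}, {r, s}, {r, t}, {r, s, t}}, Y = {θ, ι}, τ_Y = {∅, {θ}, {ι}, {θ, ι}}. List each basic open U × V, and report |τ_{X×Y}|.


Basis B = {∅ × ∅, {r} × {θ}, {r} × {ι}, {s} × {θ}, {s} × {ι}, {r} × {θ, ι}, {r, s} × {θ}, {r, t} × {θ}, {r, s} × {ι}, {r, t} × {ι}, {s} × {θ, ι}, {r, s, t} × {θ}, {r, s, t} × {ι}, {r, s} × {θ, ι}, {r, t} × {θ, ι}, {r, s, t} × {θ, ι}}; |τ_{X×Y}| = 36.

Enumerate products U × V with U ∈ τ_X, V ∈ τ_Y (deduplicated):
  ∅ × ∅ = {} (∅)
  {r} × {θ} = {(r,θ)}
  {r} × {ι} = {(r,ι)}
  {s} × {θ} = {(s,θ)}
  {s} × {ι} = {(s,ι)}
  {r} × {θ, ι} = {(r,θ), (r,ι)}
  {r, s} × {θ} = {(r,θ), (s,θ)}
  {r, t} × {θ} = {(r,θ), (t,θ)}
  {r, s} × {ι} = {(r,ι), (s,ι)}
  {r, t} × {ι} = {(r,ι), (t,ι)}
  {s} × {θ, ι} = {(s,θ), (s,ι)}
  {r, s, t} × {θ} = {(r,θ), (s,θ), (t,θ)}
  {r, s, t} × {ι} = {(r,ι), (s,ι), (t,ι)}
  {r, s} × {θ, ι} = {(r,θ), (r,ι), (s,θ), (s,ι)}
  {r, t} × {θ, ι} = {(r,θ), (r,ι), (t,θ), (t,ι)}
  {r, s, t} × {θ, ι} = {(r,θ), (r,ι), (s,θ), (s,ι), (t,θ), (t,ι)}
These 16 distinct sets form the basis B.
Close under arbitrary unions to get τ_{X×Y}; counting gives |τ_{X×Y}| = 36.


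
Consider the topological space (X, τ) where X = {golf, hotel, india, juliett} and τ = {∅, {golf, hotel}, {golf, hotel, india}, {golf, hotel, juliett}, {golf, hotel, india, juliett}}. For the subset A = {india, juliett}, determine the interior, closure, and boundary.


int(A) = ∅, cl(A) = {india, juliett}, ∂A = {india, juliett}.

Closed sets in (X, τ) are complements of opens:
  closed(X, τ) = {∅, {india}, {juliett}, {india, juliett}, {golf, hotel, india, juliett}}.
int(A) = ⋃ {U ∈ τ : U ⊆ A}. Opens contained in A: ∅.
Taking the union of these: int(A) = ∅.
cl(A) = ⋂ {C closed : A ⊆ C}. Closed sets containing A: {india, juliett}, {golf, hotel, india, juliett}.
Intersecting these: cl(A) = {india, juliett}.
∂A = cl(A) ∖ int(A) = {india, juliett} ∖ ∅ = {india, juliett}.


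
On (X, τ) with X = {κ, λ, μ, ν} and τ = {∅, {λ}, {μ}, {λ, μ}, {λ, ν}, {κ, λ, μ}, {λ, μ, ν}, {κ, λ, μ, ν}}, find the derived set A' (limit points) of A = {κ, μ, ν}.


A' = {κ}

For each x ∈ X, list the open sets U ∈ τ with x ∈ U, then check whether U ∩ (A ∖ {x}) ≠ ∅ for every such U.
  x = κ: opens ∋ x are {κ, λ, μ}, {κ, λ, μ, ν}; each meets A ∖ {κ}, so x IS a limit point.
  x = λ: open {λ} ∋ x has {λ} ∩ (A ∖ {λ}) = ∅, so x is NOT a limit point.
  x = μ: open {μ} ∋ x has {μ} ∩ (A ∖ {μ}) = ∅, so x is NOT a limit point.
  x = ν: open {λ, ν} ∋ x has {λ, ν} ∩ (A ∖ {ν}) = ∅, so x is NOT a limit point.
Collecting: A' = {κ}.


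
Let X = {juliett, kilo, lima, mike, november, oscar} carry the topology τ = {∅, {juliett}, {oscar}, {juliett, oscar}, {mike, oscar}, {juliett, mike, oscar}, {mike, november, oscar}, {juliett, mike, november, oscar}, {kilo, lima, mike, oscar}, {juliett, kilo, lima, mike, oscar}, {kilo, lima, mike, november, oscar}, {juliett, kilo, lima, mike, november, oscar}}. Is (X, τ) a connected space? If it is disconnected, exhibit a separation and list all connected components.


(X, τ) is disconnected; components = [{juliett}, {kilo, lima, mike, november, oscar}].

Find clopen sets (U ∈ τ with X ∖ U ∈ τ):
  U = ∅, X ∖ U = {juliett, kilo, lima, mike, november, oscar} — both open, so U is clopen.
  U = {juliett}, X ∖ U = {kilo, lima, mike, november, oscar} — both open, so U is clopen.
  U = {kilo, lima, mike, november, oscar}, X ∖ U = {juliett} — both open, so U is clopen.
  U = {juliett, kilo, lima, mike, november, oscar}, X ∖ U = ∅ — both open, so U is clopen.
Nontrivial clopen(s) exist: e.g. {kilo, lima, mike, november, oscar}. So (X, τ) is disconnected.
Compute connected components by grouping points that agree on all clopens:
  component: {juliett}
  component: {kilo, lima, mike, november, oscar}


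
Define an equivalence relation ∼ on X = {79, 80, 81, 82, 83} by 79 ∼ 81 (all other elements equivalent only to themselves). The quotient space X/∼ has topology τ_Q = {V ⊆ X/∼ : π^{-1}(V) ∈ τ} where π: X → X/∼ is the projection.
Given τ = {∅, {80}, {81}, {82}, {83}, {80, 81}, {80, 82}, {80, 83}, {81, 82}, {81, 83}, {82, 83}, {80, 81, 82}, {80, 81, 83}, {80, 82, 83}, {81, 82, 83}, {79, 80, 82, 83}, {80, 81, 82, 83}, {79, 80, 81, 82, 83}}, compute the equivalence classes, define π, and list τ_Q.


X/∼ = {[79=81], [80], [82], [83]}; |τ_Q| = 9.

Equivalence classes: [79=81], [80], [82], [83].
Quotient map π: X → X/∼ sends 79 ↦ [79=81], 80 ↦ [80], 81 ↦ [79=81], 82 ↦ [82], 83 ↦ [83].
For each subset V ⊆ X/∼, compute π^{-1}(V) ⊆ X and check whether π^{-1}(V) ∈ τ. V is open in τ_Q iff π^{-1}(V) ∈ τ.
  V = {}: π^{-1}(V) = ∅ ∈ τ ✓.
  V = {[79=81]}: π^{-1}(V) = {79, 81} ∉ τ ✗.
  V = {[80]}: π^{-1}(V) = {80} ∈ τ ✓.
  V = {[79=81], [80]}: π^{-1}(V) = {79, 80, 81} ∉ τ ✗.
  V = {[82]}: π^{-1}(V) = {82} ∈ τ ✓.
  V = {[79=81], [82]}: π^{-1}(V) = {79, 81, 82} ∉ τ ✗.
  V = {[80], [82]}: π^{-1}(V) = {80, 82} ∈ τ ✓.
  V = {[79=81], [80], [82]}: π^{-1}(V) = {79, 80, 81, 82} ∉ τ ✗.
  V = {[83]}: π^{-1}(V) = {83} ∈ τ ✓.
  V = {[79=81], [83]}: π^{-1}(V) = {79, 81, 83} ∉ τ ✗.
  V = {[80], [83]}: π^{-1}(V) = {80, 83} ∈ τ ✓.
  V = {[79=81], [80], [83]}: π^{-1}(V) = {79, 80, 81, 83} ∉ τ ✗.
  V = {[82], [83]}: π^{-1}(V) = {82, 83} ∈ τ ✓.
  V = {[79=81], [82], [83]}: π^{-1}(V) = {79, 81, 82, 83} ∉ τ ✗.
  V = {[80], [82], [83]}: π^{-1}(V) = {80, 82, 83} ∈ τ ✓.
  V = {[79=81], [80], [82], [83]}: π^{-1}(V) = {79, 80, 81, 82, 83} ∈ τ ✓.
Open sets in the quotient: τ_Q = {{}, {[80]}, {[82]}, {[80], [82]}, {[83]}, {[80], [83]}, {[82], [83]}, {[80], [82], [83]}, {[79=81], [80], [82], [83]}} (9 elements).


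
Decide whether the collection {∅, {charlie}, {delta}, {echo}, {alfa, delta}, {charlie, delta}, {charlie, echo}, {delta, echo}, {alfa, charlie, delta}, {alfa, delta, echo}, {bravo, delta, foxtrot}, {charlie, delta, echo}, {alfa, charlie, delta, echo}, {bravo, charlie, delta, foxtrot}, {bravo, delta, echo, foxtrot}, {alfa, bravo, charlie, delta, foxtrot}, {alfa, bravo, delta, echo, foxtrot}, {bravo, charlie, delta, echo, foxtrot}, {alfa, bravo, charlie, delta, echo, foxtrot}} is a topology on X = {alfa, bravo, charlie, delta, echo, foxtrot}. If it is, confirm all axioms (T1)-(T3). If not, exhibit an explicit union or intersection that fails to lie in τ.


τ is NOT a topology on X.

Axiom (T1): ∅ ∈ τ? Yes; X ∈ τ? Yes.
Axiom (T2/T3): check pairwise unions and intersections of members of τ.
Counterexample for (T2): {alfa, delta} ∪ {bravo, delta, foxtrot} = {alfa, bravo, delta, foxtrot} ∉ τ. Therefore τ is NOT a topology.


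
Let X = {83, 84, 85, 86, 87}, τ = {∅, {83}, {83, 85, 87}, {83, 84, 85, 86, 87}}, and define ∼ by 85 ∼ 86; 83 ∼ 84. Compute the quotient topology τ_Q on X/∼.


X/∼ = {[83=84], [85=86], [87]}; |τ_Q| = 2.

Equivalence classes: [83=84], [85=86], [87].
Quotient map π: X → X/∼ sends 83 ↦ [83=84], 84 ↦ [83=84], 85 ↦ [85=86], 86 ↦ [85=86], 87 ↦ [87].
For each subset V ⊆ X/∼, compute π^{-1}(V) ⊆ X and check whether π^{-1}(V) ∈ τ. V is open in τ_Q iff π^{-1}(V) ∈ τ.
  V = {}: π^{-1}(V) = ∅ ∈ τ ✓.
  V = {[83=84]}: π^{-1}(V) = {83, 84} ∉ τ ✗.
  V = {[85=86]}: π^{-1}(V) = {85, 86} ∉ τ ✗.
  V = {[83=84], [85=86]}: π^{-1}(V) = {83, 84, 85, 86} ∉ τ ✗.
  V = {[87]}: π^{-1}(V) = {87} ∉ τ ✗.
  V = {[83=84], [87]}: π^{-1}(V) = {83, 84, 87} ∉ τ ✗.
  V = {[85=86], [87]}: π^{-1}(V) = {85, 86, 87} ∉ τ ✗.
  V = {[83=84], [85=86], [87]}: π^{-1}(V) = {83, 84, 85, 86, 87} ∈ τ ✓.
Open sets in the quotient: τ_Q = {{}, {[83=84], [85=86], [87]}} (2 elements).


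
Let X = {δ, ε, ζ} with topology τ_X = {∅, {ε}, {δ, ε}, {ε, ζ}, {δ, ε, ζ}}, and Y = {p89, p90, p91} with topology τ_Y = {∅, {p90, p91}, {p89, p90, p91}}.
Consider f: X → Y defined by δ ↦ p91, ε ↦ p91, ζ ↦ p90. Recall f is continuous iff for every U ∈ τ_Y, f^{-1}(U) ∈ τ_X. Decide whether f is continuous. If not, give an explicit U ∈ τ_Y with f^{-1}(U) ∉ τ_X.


f IS continuous.

Compute f^{-1}(U) for each U ∈ τ_Y:
  U = ∅: f^{-1}(U) = ∅ ∈ τ_X ✓.
  U = {p90, p91}: f^{-1}(U) = {δ, ε, ζ} ∈ τ_X ✓.
  U = {p89, p90, p91}: f^{-1}(U) = {δ, ε, ζ} ∈ τ_X ✓.
Every preimage lies in τ_X, so f IS continuous.


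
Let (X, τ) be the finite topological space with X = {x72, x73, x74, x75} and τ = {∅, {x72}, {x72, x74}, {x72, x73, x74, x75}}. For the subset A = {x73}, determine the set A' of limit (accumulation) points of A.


A' = {x75}

For each x ∈ X, list the open sets U ∈ τ with x ∈ U, then check whether U ∩ (A ∖ {x}) ≠ ∅ for every such U.
  x = x72: open {x72} ∋ x has {x72} ∩ (A ∖ {x72}) = ∅, so x is NOT a limit point.
  x = x73: open {x72, x73, x74, x75} ∋ x has {x72, x73, x74, x75} ∩ (A ∖ {x73}) = ∅, so x is NOT a limit point.
  x = x74: open {x72, x74} ∋ x has {x72, x74} ∩ (A ∖ {x74}) = ∅, so x is NOT a limit point.
  x = x75: opens ∋ x are {x72, x73, x74, x75}; each meets A ∖ {x75}, so x IS a limit point.
Collecting: A' = {x75}.


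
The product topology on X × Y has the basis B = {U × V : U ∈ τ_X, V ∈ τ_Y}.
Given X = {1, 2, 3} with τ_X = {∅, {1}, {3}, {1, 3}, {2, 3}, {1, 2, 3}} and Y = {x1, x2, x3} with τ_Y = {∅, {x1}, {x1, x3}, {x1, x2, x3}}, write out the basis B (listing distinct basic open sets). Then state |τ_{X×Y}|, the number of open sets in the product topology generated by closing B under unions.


Basis B = {∅ × ∅, {1} × {x1}, {3} × {x1}, {1} × {x1, x3}, {1, 3} × {x1}, {2, 3} × {x1}, {3} × {x1, x3}, {1} × {x1, x2, x3}, {1, 2, 3} × {x1}, {3} × {x1, x2, x3}, {1, 3} × {x1, x3}, {2, 3} × {x1, x3}, {1, 3} × {x1, x2, x3}, {1, 2, 3} × {x1, x3}, {2, 3} × {x1, x2, x3}, {1, 2, 3} × {x1, x2, x3}}; |τ_{X×Y}| = 40.

Enumerate products U × V with U ∈ τ_X, V ∈ τ_Y (deduplicated):
  ∅ × ∅ = {} (∅)
  {1} × {x1} = {(1,x1)}
  {3} × {x1} = {(3,x1)}
  {1} × {x1, x3} = {(1,x1), (1,x3)}
  {1, 3} × {x1} = {(1,x1), (3,x1)}
  {2, 3} × {x1} = {(2,x1), (3,x1)}
  {3} × {x1, x3} = {(3,x1), (3,x3)}
  {1} × {x1, x2, x3} = {(1,x1), (1,x2), (1,x3)}
  {1, 2, 3} × {x1} = {(1,x1), (2,x1), (3,x1)}
  {3} × {x1, x2, x3} = {(3,x1), (3,x2), (3,x3)}
  {1, 3} × {x1, x3} = {(1,x1), (1,x3), (3,x1), (3,x3)}
  {2, 3} × {x1, x3} = {(2,x1), (2,x3), (3,x1), (3,x3)}
  {1, 3} × {x1, x2, x3} = {(1,x1), (1,x2), (1,x3), (3,x1), (3,x2), (3,x3)}
  {1, 2, 3} × {x1, x3} = {(1,x1), (1,x3), (2,x1), (2,x3), (3,x1), (3,x3)}
  {2, 3} × {x1, x2, x3} = {(2,x1), (2,x2), (2,x3), (3,x1), (3,x2), (3,x3)}
  {1, 2, 3} × {x1, x2, x3} = {(1,x1), (1,x2), (1,x3), (2,x1), (2,x2), (2,x3), (3,x1), (3,x2), (3,x3)}
These 16 distinct sets form the basis B.
Close under arbitrary unions to get τ_{X×Y}; counting gives |τ_{X×Y}| = 40.


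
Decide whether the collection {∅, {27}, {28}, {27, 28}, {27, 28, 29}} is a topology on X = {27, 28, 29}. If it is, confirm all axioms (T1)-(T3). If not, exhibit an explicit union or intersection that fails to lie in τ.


τ IS a topology on X.

Axiom (T1): ∅ ∈ τ? Yes; X ∈ τ? Yes.
Axiom (T2/T3): check pairwise unions and intersections of members of τ.
All pairwise intersections and unions checked — each lies in τ. Therefore τ satisfies (T1), (T2), (T3): it IS a topology on X.


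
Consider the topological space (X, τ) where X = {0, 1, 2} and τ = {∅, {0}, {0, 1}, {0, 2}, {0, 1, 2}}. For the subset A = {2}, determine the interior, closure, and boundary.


int(A) = ∅, cl(A) = {2}, ∂A = {2}.

Closed sets in (X, τ) are complements of opens:
  closed(X, τ) = {∅, {1}, {2}, {1, 2}, {0, 1, 2}}.
int(A) = ⋃ {U ∈ τ : U ⊆ A}. Opens contained in A: ∅.
Taking the union of these: int(A) = ∅.
cl(A) = ⋂ {C closed : A ⊆ C}. Closed sets containing A: {2}, {1, 2}, {0, 1, 2}.
Intersecting these: cl(A) = {2}.
∂A = cl(A) ∖ int(A) = {2} ∖ ∅ = {2}.


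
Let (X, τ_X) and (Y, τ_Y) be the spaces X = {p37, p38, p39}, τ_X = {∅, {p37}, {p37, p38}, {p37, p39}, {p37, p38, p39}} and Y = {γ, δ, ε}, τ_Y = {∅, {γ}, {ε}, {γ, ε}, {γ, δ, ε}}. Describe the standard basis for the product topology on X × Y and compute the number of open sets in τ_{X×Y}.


Basis B = {∅ × ∅, {p37} × {γ}, {p37} × {ε}, {p37} × {γ, ε}, {p37, p38} × {γ}, {p37, p39} × {γ}, {p37, p38} × {ε}, {p37, p39} × {ε}, {p37} × {γ, δ, ε}, {p37, p38, p39} × {γ}, {p37, p38, p39} × {ε}, {p37, p38} × {γ, ε}, {p37, p39} × {γ, ε}, {p37, p38} × {γ, δ, ε}, {p37, p39} × {γ, δ, ε}, {p37, p38, p39} × {γ, ε}, {p37, p38, p39} × {γ, δ, ε}}; |τ_{X×Y}| = 50.

Enumerate products U × V with U ∈ τ_X, V ∈ τ_Y (deduplicated):
  ∅ × ∅ = {} (∅)
  {p37} × {γ} = {(p37,γ)}
  {p37} × {ε} = {(p37,ε)}
  {p37} × {γ, ε} = {(p37,γ), (p37,ε)}
  {p37, p38} × {γ} = {(p37,γ), (p38,γ)}
  {p37, p39} × {γ} = {(p37,γ), (p39,γ)}
  {p37, p38} × {ε} = {(p37,ε), (p38,ε)}
  {p37, p39} × {ε} = {(p37,ε), (p39,ε)}
  {p37} × {γ, δ, ε} = {(p37,γ), (p37,δ), (p37,ε)}
  {p37, p38, p39} × {γ} = {(p37,γ), (p38,γ), (p39,γ)}
  {p37, p38, p39} × {ε} = {(p37,ε), (p38,ε), (p39,ε)}
  {p37, p38} × {γ, ε} = {(p37,γ), (p37,ε), (p38,γ), (p38,ε)}
  {p37, p39} × {γ, ε} = {(p37,γ), (p37,ε), (p39,γ), (p39,ε)}
  {p37, p38} × {γ, δ, ε} = {(p37,γ), (p37,δ), (p37,ε), (p38,γ), (p38,δ), (p38,ε)}
  {p37, p39} × {γ, δ, ε} = {(p37,γ), (p37,δ), (p37,ε), (p39,γ), (p39,δ), (p39,ε)}
  {p37, p38, p39} × {γ, ε} = {(p37,γ), (p37,ε), (p38,γ), (p38,ε), (p39,γ), (p39,ε)}
  {p37, p38, p39} × {γ, δ, ε} = {(p37,γ), (p37,δ), (p37,ε), (p38,γ), (p38,δ), (p38,ε), (p39,γ), (p39,δ), (p39,ε)}
These 17 distinct sets form the basis B.
Close under arbitrary unions to get τ_{X×Y}; counting gives |τ_{X×Y}| = 50.


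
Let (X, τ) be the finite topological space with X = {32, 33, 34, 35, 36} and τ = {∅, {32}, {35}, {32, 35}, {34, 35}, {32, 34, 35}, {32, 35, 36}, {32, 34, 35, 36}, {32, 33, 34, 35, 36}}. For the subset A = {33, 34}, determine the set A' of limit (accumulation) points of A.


A' = {33}

For each x ∈ X, list the open sets U ∈ τ with x ∈ U, then check whether U ∩ (A ∖ {x}) ≠ ∅ for every such U.
  x = 32: open {32} ∋ x has {32} ∩ (A ∖ {32}) = ∅, so x is NOT a limit point.
  x = 33: opens ∋ x are {32, 33, 34, 35, 36}; each meets A ∖ {33}, so x IS a limit point.
  x = 34: open {34, 35} ∋ x has {34, 35} ∩ (A ∖ {34}) = ∅, so x is NOT a limit point.
  x = 35: open {35} ∋ x has {35} ∩ (A ∖ {35}) = ∅, so x is NOT a limit point.
  x = 36: open {32, 35, 36} ∋ x has {32, 35, 36} ∩ (A ∖ {36}) = ∅, so x is NOT a limit point.
Collecting: A' = {33}.


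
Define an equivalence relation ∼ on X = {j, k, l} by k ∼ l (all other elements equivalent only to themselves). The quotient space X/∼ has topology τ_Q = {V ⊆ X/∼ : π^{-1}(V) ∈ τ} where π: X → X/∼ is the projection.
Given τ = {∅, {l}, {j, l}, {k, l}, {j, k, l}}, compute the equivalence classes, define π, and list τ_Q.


X/∼ = {[j], [k=l]}; |τ_Q| = 3.

Equivalence classes: [j], [k=l].
Quotient map π: X → X/∼ sends j ↦ [j], k ↦ [k=l], l ↦ [k=l].
For each subset V ⊆ X/∼, compute π^{-1}(V) ⊆ X and check whether π^{-1}(V) ∈ τ. V is open in τ_Q iff π^{-1}(V) ∈ τ.
  V = {}: π^{-1}(V) = ∅ ∈ τ ✓.
  V = {[j]}: π^{-1}(V) = {j} ∉ τ ✗.
  V = {[k=l]}: π^{-1}(V) = {k, l} ∈ τ ✓.
  V = {[j], [k=l]}: π^{-1}(V) = {j, k, l} ∈ τ ✓.
Open sets in the quotient: τ_Q = {{}, {[k=l]}, {[j], [k=l]}} (3 elements).


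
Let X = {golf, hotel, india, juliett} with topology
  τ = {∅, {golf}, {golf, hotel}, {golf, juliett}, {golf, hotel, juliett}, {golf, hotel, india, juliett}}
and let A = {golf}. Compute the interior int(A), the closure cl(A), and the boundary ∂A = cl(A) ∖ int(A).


int(A) = {golf}, cl(A) = {golf, hotel, india, juliett}, ∂A = {hotel, india, juliett}.

Closed sets in (X, τ) are complements of opens:
  closed(X, τ) = {∅, {india}, {hotel, india}, {india, juliett}, {hotel, india, juliett}, {golf, hotel, india, juliett}}.
int(A) = ⋃ {U ∈ τ : U ⊆ A}. Opens contained in A: ∅, {golf}.
Taking the union of these: int(A) = {golf}.
cl(A) = ⋂ {C closed : A ⊆ C}. Closed sets containing A: {golf, hotel, india, juliett}.
Intersecting these: cl(A) = {golf, hotel, india, juliett}.
∂A = cl(A) ∖ int(A) = {golf, hotel, india, juliett} ∖ {golf} = {hotel, india, juliett}.


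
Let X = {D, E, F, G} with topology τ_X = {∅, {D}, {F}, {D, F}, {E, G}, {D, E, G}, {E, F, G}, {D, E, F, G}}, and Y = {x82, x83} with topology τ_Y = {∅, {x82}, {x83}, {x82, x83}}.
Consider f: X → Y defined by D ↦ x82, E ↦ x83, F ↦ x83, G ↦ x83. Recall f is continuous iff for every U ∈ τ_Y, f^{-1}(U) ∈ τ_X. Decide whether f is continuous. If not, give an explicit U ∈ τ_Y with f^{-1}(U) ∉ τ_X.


f IS continuous.

Compute f^{-1}(U) for each U ∈ τ_Y:
  U = ∅: f^{-1}(U) = ∅ ∈ τ_X ✓.
  U = {x82}: f^{-1}(U) = {D} ∈ τ_X ✓.
  U = {x83}: f^{-1}(U) = {E, F, G} ∈ τ_X ✓.
  U = {x82, x83}: f^{-1}(U) = {D, E, F, G} ∈ τ_X ✓.
Every preimage lies in τ_X, so f IS continuous.


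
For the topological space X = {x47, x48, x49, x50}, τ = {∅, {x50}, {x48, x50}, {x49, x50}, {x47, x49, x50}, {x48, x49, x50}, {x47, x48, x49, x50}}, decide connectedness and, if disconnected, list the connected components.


(X, τ) is connected.

Find clopen sets (U ∈ τ with X ∖ U ∈ τ):
  U = ∅, X ∖ U = {x47, x48, x49, x50} — both open, so U is clopen.
  U = {x47, x48, x49, x50}, X ∖ U = ∅ — both open, so U is clopen.
Only trivial clopens (∅ and X) exist, so (X, τ) is connected.
Compute connected components by grouping points that agree on all clopens:
  component: {x47, x48, x49, x50}


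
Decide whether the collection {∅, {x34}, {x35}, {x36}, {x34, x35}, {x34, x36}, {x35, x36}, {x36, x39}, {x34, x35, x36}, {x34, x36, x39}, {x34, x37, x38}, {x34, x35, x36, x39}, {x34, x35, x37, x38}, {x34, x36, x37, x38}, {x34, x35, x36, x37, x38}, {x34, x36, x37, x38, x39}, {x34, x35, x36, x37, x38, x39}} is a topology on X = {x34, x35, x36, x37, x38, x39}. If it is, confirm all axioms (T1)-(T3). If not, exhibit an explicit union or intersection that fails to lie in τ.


τ is NOT a topology on X.

Axiom (T1): ∅ ∈ τ? Yes; X ∈ τ? Yes.
Axiom (T2/T3): check pairwise unions and intersections of members of τ.
Counterexample for (T2): {x35} ∪ {x36, x39} = {x35, x36, x39} ∉ τ. Therefore τ is NOT a topology.


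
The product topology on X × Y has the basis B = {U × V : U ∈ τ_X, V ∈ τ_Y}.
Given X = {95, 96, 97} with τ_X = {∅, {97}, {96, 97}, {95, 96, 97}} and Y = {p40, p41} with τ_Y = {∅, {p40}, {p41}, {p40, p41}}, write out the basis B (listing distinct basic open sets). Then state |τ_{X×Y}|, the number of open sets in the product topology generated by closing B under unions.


Basis B = {∅ × ∅, {97} × {p40}, {97} × {p41}, {96, 97} × {p40}, {96, 97} × {p41}, {97} × {p40, p41}, {95, 96, 97} × {p40}, {95, 96, 97} × {p41}, {96, 97} × {p40, p41}, {95, 96, 97} × {p40, p41}}; |τ_{X×Y}| = 16.

Enumerate products U × V with U ∈ τ_X, V ∈ τ_Y (deduplicated):
  ∅ × ∅ = {} (∅)
  {97} × {p40} = {(97,p40)}
  {97} × {p41} = {(97,p41)}
  {96, 97} × {p40} = {(96,p40), (97,p40)}
  {96, 97} × {p41} = {(96,p41), (97,p41)}
  {97} × {p40, p41} = {(97,p40), (97,p41)}
  {95, 96, 97} × {p40} = {(95,p40), (96,p40), (97,p40)}
  {95, 96, 97} × {p41} = {(95,p41), (96,p41), (97,p41)}
  {96, 97} × {p40, p41} = {(96,p40), (96,p41), (97,p40), (97,p41)}
  {95, 96, 97} × {p40, p41} = {(95,p40), (95,p41), (96,p40), (96,p41), (97,p40), (97,p41)}
These 10 distinct sets form the basis B.
Close under arbitrary unions to get τ_{X×Y}; counting gives |τ_{X×Y}| = 16.


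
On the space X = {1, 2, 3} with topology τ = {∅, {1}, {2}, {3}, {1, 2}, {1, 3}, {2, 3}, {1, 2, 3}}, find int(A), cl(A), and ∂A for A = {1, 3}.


int(A) = {1, 3}, cl(A) = {1, 3}, ∂A = ∅.

Closed sets in (X, τ) are complements of opens:
  closed(X, τ) = {∅, {1}, {2}, {3}, {1, 2}, {1, 3}, {2, 3}, {1, 2, 3}}.
int(A) = ⋃ {U ∈ τ : U ⊆ A}. Opens contained in A: ∅, {1}, {3}, {1, 3}.
Taking the union of these: int(A) = {1, 3}.
cl(A) = ⋂ {C closed : A ⊆ C}. Closed sets containing A: {1, 3}, {1, 2, 3}.
Intersecting these: cl(A) = {1, 3}.
∂A = cl(A) ∖ int(A) = {1, 3} ∖ {1, 3} = ∅.


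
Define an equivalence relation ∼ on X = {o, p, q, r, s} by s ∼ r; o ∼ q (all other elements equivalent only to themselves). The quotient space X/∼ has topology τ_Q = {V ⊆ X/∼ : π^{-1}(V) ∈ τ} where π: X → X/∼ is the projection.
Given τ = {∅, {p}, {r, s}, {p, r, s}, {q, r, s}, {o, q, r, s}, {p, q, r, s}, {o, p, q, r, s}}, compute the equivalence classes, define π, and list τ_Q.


X/∼ = {[o=q], [p], [r=s]}; |τ_Q| = 6.

Equivalence classes: [o=q], [p], [r=s].
Quotient map π: X → X/∼ sends o ↦ [o=q], p ↦ [p], q ↦ [o=q], r ↦ [r=s], s ↦ [r=s].
For each subset V ⊆ X/∼, compute π^{-1}(V) ⊆ X and check whether π^{-1}(V) ∈ τ. V is open in τ_Q iff π^{-1}(V) ∈ τ.
  V = {}: π^{-1}(V) = ∅ ∈ τ ✓.
  V = {[o=q]}: π^{-1}(V) = {o, q} ∉ τ ✗.
  V = {[p]}: π^{-1}(V) = {p} ∈ τ ✓.
  V = {[o=q], [p]}: π^{-1}(V) = {o, p, q} ∉ τ ✗.
  V = {[r=s]}: π^{-1}(V) = {r, s} ∈ τ ✓.
  V = {[o=q], [r=s]}: π^{-1}(V) = {o, q, r, s} ∈ τ ✓.
  V = {[p], [r=s]}: π^{-1}(V) = {p, r, s} ∈ τ ✓.
  V = {[o=q], [p], [r=s]}: π^{-1}(V) = {o, p, q, r, s} ∈ τ ✓.
Open sets in the quotient: τ_Q = {{}, {[p]}, {[r=s]}, {[o=q], [r=s]}, {[p], [r=s]}, {[o=q], [p], [r=s]}} (6 elements).


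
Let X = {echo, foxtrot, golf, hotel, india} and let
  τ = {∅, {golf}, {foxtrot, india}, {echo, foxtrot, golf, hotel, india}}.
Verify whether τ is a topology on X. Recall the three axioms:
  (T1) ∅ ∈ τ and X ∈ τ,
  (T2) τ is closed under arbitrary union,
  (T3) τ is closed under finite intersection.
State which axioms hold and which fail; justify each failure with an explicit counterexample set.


τ is NOT a topology on X.

Axiom (T1): ∅ ∈ τ? Yes; X ∈ τ? Yes.
Axiom (T2/T3): check pairwise unions and intersections of members of τ.
Counterexample for (T2): {golf} ∪ {foxtrot, india} = {foxtrot, golf, india} ∉ τ. Therefore τ is NOT a topology.


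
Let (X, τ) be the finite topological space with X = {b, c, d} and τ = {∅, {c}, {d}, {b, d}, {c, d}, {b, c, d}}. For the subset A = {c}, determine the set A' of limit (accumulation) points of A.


A' = ∅

For each x ∈ X, list the open sets U ∈ τ with x ∈ U, then check whether U ∩ (A ∖ {x}) ≠ ∅ for every such U.
  x = b: open {b, d} ∋ x has {b, d} ∩ (A ∖ {b}) = ∅, so x is NOT a limit point.
  x = c: open {c} ∋ x has {c} ∩ (A ∖ {c}) = ∅, so x is NOT a limit point.
  x = d: open {d} ∋ x has {d} ∩ (A ∖ {d}) = ∅, so x is NOT a limit point.
Collecting: A' = ∅.


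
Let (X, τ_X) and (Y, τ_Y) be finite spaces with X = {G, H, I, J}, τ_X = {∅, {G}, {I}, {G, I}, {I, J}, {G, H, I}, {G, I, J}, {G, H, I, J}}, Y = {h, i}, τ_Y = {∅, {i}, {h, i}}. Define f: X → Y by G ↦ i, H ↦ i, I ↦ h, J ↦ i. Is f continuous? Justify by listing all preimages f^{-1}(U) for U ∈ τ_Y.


f is NOT continuous.

Compute f^{-1}(U) for each U ∈ τ_Y:
  U = ∅: f^{-1}(U) = ∅ ∈ τ_X ✓.
  U = {i}: f^{-1}(U) = {G, H, J} ∉ τ_X ✗.
  U = {h, i}: f^{-1}(U) = {G, H, I, J} ∈ τ_X ✓.
Found U = {i} with f^{-1}(U) = {G, H, J} not in τ_X. Therefore f is NOT continuous.


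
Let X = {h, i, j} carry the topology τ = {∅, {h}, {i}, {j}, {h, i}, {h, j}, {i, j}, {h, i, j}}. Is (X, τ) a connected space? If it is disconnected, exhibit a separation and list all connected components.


(X, τ) is disconnected; components = [{h}, {i}, {j}].

Find clopen sets (U ∈ τ with X ∖ U ∈ τ):
  U = ∅, X ∖ U = {h, i, j} — both open, so U is clopen.
  U = {h}, X ∖ U = {i, j} — both open, so U is clopen.
  U = {i}, X ∖ U = {h, j} — both open, so U is clopen.
  U = {j}, X ∖ U = {h, i} — both open, so U is clopen.
  U = {h, i}, X ∖ U = {j} — both open, so U is clopen.
  U = {h, j}, X ∖ U = {i} — both open, so U is clopen.
  U = {i, j}, X ∖ U = {h} — both open, so U is clopen.
  U = {h, i, j}, X ∖ U = ∅ — both open, so U is clopen.
Nontrivial clopen(s) exist: e.g. {i, j}. So (X, τ) is disconnected.
Compute connected components by grouping points that agree on all clopens:
  component: {h}
  component: {i}
  component: {j}
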